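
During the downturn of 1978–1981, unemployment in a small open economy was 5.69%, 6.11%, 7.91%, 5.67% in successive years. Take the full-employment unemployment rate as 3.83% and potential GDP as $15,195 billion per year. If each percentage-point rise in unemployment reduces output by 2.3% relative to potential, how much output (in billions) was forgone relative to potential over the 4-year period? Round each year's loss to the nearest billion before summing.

$3,516 billion

Year 1978: gap = -2.3 × (5.69 - 3.83) = -4.278%, loss ≈ 15195 × 4.278/100 ≈ 650.
Year 1979: gap = -2.3 × (6.11 - 3.83) = -5.244%, loss ≈ 15195 × 5.244/100 ≈ 797.
Year 1980: gap = -2.3 × (7.91 - 3.83) = -9.384%, loss ≈ 15195 × 9.384/100 ≈ 1426.
Year 1981: gap = -2.3 × (5.67 - 3.83) = -4.232%, loss ≈ 15195 × 4.232/100 ≈ 643.
Total lost output = 650 + 797 + 1426 + 643 = 3516 billion.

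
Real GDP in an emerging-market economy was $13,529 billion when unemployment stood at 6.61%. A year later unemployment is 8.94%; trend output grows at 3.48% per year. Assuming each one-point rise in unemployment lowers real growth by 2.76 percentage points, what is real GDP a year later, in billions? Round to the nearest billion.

Δu = 8.94 - 6.61 = 2.33 points.
Okun's law (growth form): g_Y = g_Y* - β × Δu = 3.48 - 2.76 × (2.33) = 3.48 - 6.4308 = -2.9508%.
Real GDP in the next year = 13529 × (1 - 2.9508/100) = 13529 × 0.970492 ≈ 13130 billion.

$13,130 billion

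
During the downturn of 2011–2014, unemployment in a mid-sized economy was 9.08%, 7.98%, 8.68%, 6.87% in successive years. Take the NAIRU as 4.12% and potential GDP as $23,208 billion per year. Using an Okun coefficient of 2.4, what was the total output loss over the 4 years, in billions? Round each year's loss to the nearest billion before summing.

$8,985 billion

Year 2011: gap = -2.4 × (9.08 - 4.12) = -11.904%, loss ≈ 23208 × 11.904/100 ≈ 2763.
Year 2012: gap = -2.4 × (7.98 - 4.12) = -9.264%, loss ≈ 23208 × 9.264/100 ≈ 2150.
Year 2013: gap = -2.4 × (8.68 - 4.12) = -10.944%, loss ≈ 23208 × 10.944/100 ≈ 2540.
Year 2014: gap = -2.4 × (6.87 - 4.12) = -6.6%, loss ≈ 23208 × 6.6/100 ≈ 1532.
Total lost output = 2763 + 2150 + 2540 + 1532 = 8985 billion.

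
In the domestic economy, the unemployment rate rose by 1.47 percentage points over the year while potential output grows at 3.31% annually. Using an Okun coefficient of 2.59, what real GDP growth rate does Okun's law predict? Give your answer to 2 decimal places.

Growth-rate Okun's law: g_Y = g_Y* - β × Δu.
g_Y = 3.31 - 2.59 × (1.47) = 3.31 - 3.8073 = -0.4973%, i.e. -0.50% to 2 d.p.

-0.50%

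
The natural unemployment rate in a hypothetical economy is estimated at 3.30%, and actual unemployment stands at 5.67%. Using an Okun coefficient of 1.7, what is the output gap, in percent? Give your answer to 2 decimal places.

-4.03%

The unemployment gap is 5.67 - 3.3 = 2.37 percentage points.
Okun's law gives an output gap of -1.7 × 2.37 = -4.029%, i.e. 4.03% below potential.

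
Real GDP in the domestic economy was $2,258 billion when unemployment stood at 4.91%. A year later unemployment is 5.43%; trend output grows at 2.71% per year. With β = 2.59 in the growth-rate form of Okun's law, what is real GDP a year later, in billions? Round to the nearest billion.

Δu = 5.43 - 4.91 = 0.52 points.
Okun's law (growth form): g_Y = g_Y* - β × Δu = 2.71 - 2.59 × (0.52) = 2.71 - 1.3468 = 1.3632%.
Real GDP in the next year = 2258 × (1 + 1.3632/100) = 2258 × 1.013632 ≈ 2289 billion.

$2,289 billion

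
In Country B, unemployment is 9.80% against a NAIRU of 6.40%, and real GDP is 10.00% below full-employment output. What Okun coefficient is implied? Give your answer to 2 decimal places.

β ≈ 2.94

Okun's law: output gap = -β × (u - u*).
-10.00 = -β × (9.8 - 6.4) = -β × 3.4, so β = 10/3.4 = 2.94.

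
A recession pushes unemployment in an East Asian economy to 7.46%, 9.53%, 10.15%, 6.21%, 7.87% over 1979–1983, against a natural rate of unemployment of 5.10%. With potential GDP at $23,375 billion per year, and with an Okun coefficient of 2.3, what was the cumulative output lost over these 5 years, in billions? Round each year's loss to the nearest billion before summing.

$8,452 billion

Year 1979: gap = -2.3 × (7.46 - 5.1) = -5.428%, loss ≈ 23375 × 5.428/100 ≈ 1269.
Year 1980: gap = -2.3 × (9.53 - 5.1) = -10.189%, loss ≈ 23375 × 10.189/100 ≈ 2382.
Year 1981: gap = -2.3 × (10.15 - 5.1) = -11.615%, loss ≈ 23375 × 11.615/100 ≈ 2715.
Year 1982: gap = -2.3 × (6.21 - 5.1) = -2.553%, loss ≈ 23375 × 2.553/100 ≈ 597.
Year 1983: gap = -2.3 × (7.87 - 5.1) = -6.371%, loss ≈ 23375 × 6.371/100 ≈ 1489.
Total lost output = 1269 + 2382 + 2715 + 597 + 1489 = 8452 billion.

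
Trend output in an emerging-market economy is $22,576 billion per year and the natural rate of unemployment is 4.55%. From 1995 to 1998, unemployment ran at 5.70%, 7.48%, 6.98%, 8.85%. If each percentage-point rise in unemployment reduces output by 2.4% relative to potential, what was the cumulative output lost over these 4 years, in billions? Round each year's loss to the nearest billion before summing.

$5,858 billion

Year 1995: gap = -2.4 × (5.7 - 4.55) = -2.76%, loss ≈ 22576 × 2.76/100 ≈ 623.
Year 1996: gap = -2.4 × (7.48 - 4.55) = -7.032%, loss ≈ 22576 × 7.032/100 ≈ 1588.
Year 1997: gap = -2.4 × (6.98 - 4.55) = -5.832%, loss ≈ 22576 × 5.832/100 ≈ 1317.
Year 1998: gap = -2.4 × (8.85 - 4.55) = -10.32%, loss ≈ 22576 × 10.32/100 ≈ 2330.
Total lost output = 623 + 1588 + 1317 + 2330 = 5858 billion.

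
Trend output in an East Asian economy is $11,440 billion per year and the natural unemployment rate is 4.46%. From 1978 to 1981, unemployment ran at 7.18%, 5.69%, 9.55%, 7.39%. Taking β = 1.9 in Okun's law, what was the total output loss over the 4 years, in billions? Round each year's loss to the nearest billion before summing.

$2,601 billion

Year 1978: gap = -1.9 × (7.18 - 4.46) = -5.168%, loss ≈ 11440 × 5.168/100 ≈ 591.
Year 1979: gap = -1.9 × (5.69 - 4.46) = -2.337%, loss ≈ 11440 × 2.337/100 ≈ 267.
Year 1980: gap = -1.9 × (9.55 - 4.46) = -9.671%, loss ≈ 11440 × 9.671/100 ≈ 1106.
Year 1981: gap = -1.9 × (7.39 - 4.46) = -5.567%, loss ≈ 11440 × 5.567/100 ≈ 637.
Total lost output = 591 + 267 + 1106 + 637 = 2601 billion.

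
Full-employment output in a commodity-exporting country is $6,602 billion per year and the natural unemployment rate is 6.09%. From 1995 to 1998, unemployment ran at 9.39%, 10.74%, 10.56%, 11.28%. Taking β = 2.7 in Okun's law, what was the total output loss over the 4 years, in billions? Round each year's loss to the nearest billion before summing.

$3,139 billion

Year 1995: gap = -2.7 × (9.39 - 6.09) = -8.91%, loss ≈ 6602 × 8.91/100 ≈ 588.
Year 1996: gap = -2.7 × (10.74 - 6.09) = -12.555%, loss ≈ 6602 × 12.555/100 ≈ 829.
Year 1997: gap = -2.7 × (10.56 - 6.09) = -12.069%, loss ≈ 6602 × 12.069/100 ≈ 797.
Year 1998: gap = -2.7 × (11.28 - 6.09) = -14.013%, loss ≈ 6602 × 14.013/100 ≈ 925.
Total lost output = 588 + 829 + 797 + 925 = 3139 billion.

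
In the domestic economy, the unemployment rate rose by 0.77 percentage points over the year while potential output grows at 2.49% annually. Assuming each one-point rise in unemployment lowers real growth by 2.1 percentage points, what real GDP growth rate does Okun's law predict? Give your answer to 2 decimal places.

Growth-rate Okun's law: g_Y = g_Y* - β × Δu.
g_Y = 2.49 - 2.1 × (0.77) = 2.49 - 1.617 = 0.873%, i.e. 0.87% to 2 d.p.

0.87%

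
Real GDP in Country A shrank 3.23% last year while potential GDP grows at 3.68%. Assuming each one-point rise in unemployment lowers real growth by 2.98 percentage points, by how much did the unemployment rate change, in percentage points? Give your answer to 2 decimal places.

2.32 percentage points

Growth-rate Okun's law: g_Y = g_Y* - β × Δu, so Δu = (g_Y* - g_Y)/β.
Δu = (3.68 + 3.23)/2.98 = 6.91/2.98 = 2.32 percentage points.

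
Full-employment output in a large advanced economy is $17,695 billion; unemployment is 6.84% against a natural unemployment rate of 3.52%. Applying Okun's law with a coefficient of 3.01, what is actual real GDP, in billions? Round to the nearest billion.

$15,927 billion

Unemployment gap = 6.84 - 3.52 = 3.32 points, so the output gap is -3.01 × 3.32 = -9.9932%.
Actual GDP = 17695 × (1 - 9.9932/100) = 17695 × 0.900068 ≈ 15927 billion.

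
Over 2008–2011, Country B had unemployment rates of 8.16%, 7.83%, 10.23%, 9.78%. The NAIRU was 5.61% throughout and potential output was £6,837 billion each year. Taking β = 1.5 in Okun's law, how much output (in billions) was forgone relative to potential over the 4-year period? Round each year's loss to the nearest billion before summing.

£1,392 billion

Year 2008: gap = -1.5 × (8.16 - 5.61) = -3.825%, loss ≈ 6837 × 3.825/100 ≈ 262.
Year 2009: gap = -1.5 × (7.83 - 5.61) = -3.33%, loss ≈ 6837 × 3.33/100 ≈ 228.
Year 2010: gap = -1.5 × (10.23 - 5.61) = -6.93%, loss ≈ 6837 × 6.93/100 ≈ 474.
Year 2011: gap = -1.5 × (9.78 - 5.61) = -6.255%, loss ≈ 6837 × 6.255/100 ≈ 428.
Total lost output = 262 + 228 + 474 + 428 = 1392 billion.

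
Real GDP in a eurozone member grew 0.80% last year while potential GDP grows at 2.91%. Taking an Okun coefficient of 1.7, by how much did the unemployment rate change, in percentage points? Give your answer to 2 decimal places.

Growth-rate Okun's law: g_Y = g_Y* - β × Δu, so Δu = (g_Y* - g_Y)/β.
Δu = (2.91 - 0.8)/1.7 = 2.11/1.7 = 1.24 percentage points.

1.24 percentage points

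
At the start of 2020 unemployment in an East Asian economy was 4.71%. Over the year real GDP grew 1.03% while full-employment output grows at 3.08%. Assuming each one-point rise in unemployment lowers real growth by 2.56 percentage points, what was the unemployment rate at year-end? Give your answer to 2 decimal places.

Growth-rate Okun's law: g_Y = g_Y* - β × Δu, so Δu = (g_Y* - g_Y)/β.
Δu = (3.08 - 1.03)/2.56 = 2.05/2.56 = 0.80 percentage points.
Year-end unemployment = 4.71 + 0.8 = 5.51%.

5.51%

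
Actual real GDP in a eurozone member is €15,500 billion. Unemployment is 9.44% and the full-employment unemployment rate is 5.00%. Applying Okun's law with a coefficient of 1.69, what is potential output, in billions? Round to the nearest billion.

€16,757 billion

Unemployment gap = 9.44 - 5 = 4.44 points, so output gap = -1.69 × 4.44 = -7.5036%.
Since Y = Y* × (1 + gap/100), Y* = 15500/0.924964 ≈ 16757 billion.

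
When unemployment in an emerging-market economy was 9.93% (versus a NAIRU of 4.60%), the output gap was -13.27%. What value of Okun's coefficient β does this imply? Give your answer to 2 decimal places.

β ≈ 2.49

Okun's law: output gap = -β × (u - u*).
-13.27 = -β × (9.93 - 4.6) = -β × 5.33, so β = 13.27/5.33 = 2.49.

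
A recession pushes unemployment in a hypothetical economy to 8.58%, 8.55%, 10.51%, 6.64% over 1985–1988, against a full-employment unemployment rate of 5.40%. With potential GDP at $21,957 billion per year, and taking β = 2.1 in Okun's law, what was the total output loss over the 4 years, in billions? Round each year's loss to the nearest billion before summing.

$5,846 billion

Year 1985: gap = -2.1 × (8.58 - 5.4) = -6.678%, loss ≈ 21957 × 6.678/100 ≈ 1466.
Year 1986: gap = -2.1 × (8.55 - 5.4) = -6.615%, loss ≈ 21957 × 6.615/100 ≈ 1452.
Year 1987: gap = -2.1 × (10.51 - 5.4) = -10.731%, loss ≈ 21957 × 10.731/100 ≈ 2356.
Year 1988: gap = -2.1 × (6.64 - 5.4) = -2.604%, loss ≈ 21957 × 2.604/100 ≈ 572.
Total lost output = 1466 + 1452 + 2356 + 572 = 5846 billion.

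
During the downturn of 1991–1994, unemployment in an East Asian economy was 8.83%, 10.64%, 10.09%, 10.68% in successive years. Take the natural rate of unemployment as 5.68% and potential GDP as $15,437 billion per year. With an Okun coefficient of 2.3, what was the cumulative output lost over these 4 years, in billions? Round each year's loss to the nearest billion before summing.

$6,220 billion

Year 1991: gap = -2.3 × (8.83 - 5.68) = -7.245%, loss ≈ 15437 × 7.245/100 ≈ 1118.
Year 1992: gap = -2.3 × (10.64 - 5.68) = -11.408%, loss ≈ 15437 × 11.408/100 ≈ 1761.
Year 1993: gap = -2.3 × (10.09 - 5.68) = -10.143%, loss ≈ 15437 × 10.143/100 ≈ 1566.
Year 1994: gap = -2.3 × (10.68 - 5.68) = -11.5%, loss ≈ 15437 × 11.5/100 ≈ 1775.
Total lost output = 1118 + 1761 + 1566 + 1775 = 6220 billion.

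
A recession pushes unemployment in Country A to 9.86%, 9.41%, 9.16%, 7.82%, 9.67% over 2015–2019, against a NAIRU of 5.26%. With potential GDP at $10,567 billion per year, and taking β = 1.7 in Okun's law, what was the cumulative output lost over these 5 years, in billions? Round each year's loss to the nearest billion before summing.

Year 2015: gap = -1.7 × (9.86 - 5.26) = -7.82%, loss ≈ 10567 × 7.82/100 ≈ 826.
Year 2016: gap = -1.7 × (9.41 - 5.26) = -7.055%, loss ≈ 10567 × 7.055/100 ≈ 746.
Year 2017: gap = -1.7 × (9.16 - 5.26) = -6.63%, loss ≈ 10567 × 6.63/100 ≈ 701.
Year 2018: gap = -1.7 × (7.82 - 5.26) = -4.352%, loss ≈ 10567 × 4.352/100 ≈ 460.
Year 2019: gap = -1.7 × (9.67 - 5.26) = -7.497%, loss ≈ 10567 × 7.497/100 ≈ 792.
Total lost output = 826 + 746 + 701 + 460 + 792 = 3525 billion.

$3,525 billion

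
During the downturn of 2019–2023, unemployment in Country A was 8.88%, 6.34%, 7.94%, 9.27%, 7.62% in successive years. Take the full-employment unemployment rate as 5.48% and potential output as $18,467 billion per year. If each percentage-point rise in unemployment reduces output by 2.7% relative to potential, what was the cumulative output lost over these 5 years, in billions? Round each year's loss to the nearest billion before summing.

$6,308 billion

Year 2019: gap = -2.7 × (8.88 - 5.48) = -9.18%, loss ≈ 18467 × 9.18/100 ≈ 1695.
Year 2020: gap = -2.7 × (6.34 - 5.48) = -2.322%, loss ≈ 18467 × 2.322/100 ≈ 429.
Year 2021: gap = -2.7 × (7.94 - 5.48) = -6.642%, loss ≈ 18467 × 6.642/100 ≈ 1227.
Year 2022: gap = -2.7 × (9.27 - 5.48) = -10.233%, loss ≈ 18467 × 10.233/100 ≈ 1890.
Year 2023: gap = -2.7 × (7.62 - 5.48) = -5.778%, loss ≈ 18467 × 5.778/100 ≈ 1067.
Total lost output = 1695 + 429 + 1227 + 1890 + 1067 = 6308 billion.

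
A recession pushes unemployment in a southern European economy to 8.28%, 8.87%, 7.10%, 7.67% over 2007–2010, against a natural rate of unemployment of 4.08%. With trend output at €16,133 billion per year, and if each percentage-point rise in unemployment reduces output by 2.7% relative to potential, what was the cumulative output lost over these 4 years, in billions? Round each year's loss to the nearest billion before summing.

€6,794 billion

Year 2007: gap = -2.7 × (8.28 - 4.08) = -11.34%, loss ≈ 16133 × 11.34/100 ≈ 1829.
Year 2008: gap = -2.7 × (8.87 - 4.08) = -12.933%, loss ≈ 16133 × 12.933/100 ≈ 2086.
Year 2009: gap = -2.7 × (7.1 - 4.08) = -8.154%, loss ≈ 16133 × 8.154/100 ≈ 1315.
Year 2010: gap = -2.7 × (7.67 - 4.08) = -9.693%, loss ≈ 16133 × 9.693/100 ≈ 1564.
Total lost output = 1829 + 2086 + 1315 + 1564 = 6794 billion.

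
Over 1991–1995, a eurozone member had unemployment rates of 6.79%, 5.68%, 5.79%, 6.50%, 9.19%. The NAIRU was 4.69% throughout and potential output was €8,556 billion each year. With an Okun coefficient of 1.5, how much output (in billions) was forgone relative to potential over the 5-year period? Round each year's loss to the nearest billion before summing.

Year 1991: gap = -1.5 × (6.79 - 4.69) = -3.15%, loss ≈ 8556 × 3.15/100 ≈ 270.
Year 1992: gap = -1.5 × (5.68 - 4.69) = -1.485%, loss ≈ 8556 × 1.485/100 ≈ 127.
Year 1993: gap = -1.5 × (5.79 - 4.69) = -1.65%, loss ≈ 8556 × 1.65/100 ≈ 141.
Year 1994: gap = -1.5 × (6.5 - 4.69) = -2.715%, loss ≈ 8556 × 2.715/100 ≈ 232.
Year 1995: gap = -1.5 × (9.19 - 4.69) = -6.75%, loss ≈ 8556 × 6.75/100 ≈ 578.
Total lost output = 270 + 127 + 141 + 232 + 578 = 1348 billion.

€1,348 billion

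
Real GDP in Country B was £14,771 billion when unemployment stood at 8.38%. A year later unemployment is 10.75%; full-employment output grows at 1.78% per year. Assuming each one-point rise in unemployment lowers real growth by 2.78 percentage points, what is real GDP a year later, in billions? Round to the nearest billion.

Δu = 10.75 - 8.38 = 2.37 points.
Okun's law (growth form): g_Y = g_Y* - β × Δu = 1.78 - 2.78 × (2.37) = 1.78 - 6.5886 = -4.8086%.
Real GDP in the next year = 14771 × (1 - 4.8086/100) = 14771 × 0.951914 ≈ 14061 billion.

£14,061 billion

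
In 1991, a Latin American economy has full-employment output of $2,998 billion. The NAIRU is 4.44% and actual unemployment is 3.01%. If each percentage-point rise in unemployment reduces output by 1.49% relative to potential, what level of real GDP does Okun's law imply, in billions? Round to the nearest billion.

Unemployment gap = 3.01 - 4.44 = -1.43 points, so the output gap is -1.49 × (-1.43) = 2.1307%.
Actual GDP = 2998 × (1 + 2.1307/100) = 2998 × 1.021307 ≈ 3062 billion.

$3,062 billion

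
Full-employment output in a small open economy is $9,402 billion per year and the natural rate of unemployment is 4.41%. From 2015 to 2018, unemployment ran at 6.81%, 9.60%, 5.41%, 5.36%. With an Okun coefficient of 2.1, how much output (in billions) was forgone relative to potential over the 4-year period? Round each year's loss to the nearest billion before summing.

$1,884 billion

Year 2015: gap = -2.1 × (6.81 - 4.41) = -5.04%, loss ≈ 9402 × 5.04/100 ≈ 474.
Year 2016: gap = -2.1 × (9.6 - 4.41) = -10.899%, loss ≈ 9402 × 10.899/100 ≈ 1025.
Year 2017: gap = -2.1 × (5.41 - 4.41) = -2.1%, loss ≈ 9402 × 2.1/100 ≈ 197.
Year 2018: gap = -2.1 × (5.36 - 4.41) = -1.995%, loss ≈ 9402 × 1.995/100 ≈ 188.
Total lost output = 474 + 1025 + 197 + 188 = 1884 billion.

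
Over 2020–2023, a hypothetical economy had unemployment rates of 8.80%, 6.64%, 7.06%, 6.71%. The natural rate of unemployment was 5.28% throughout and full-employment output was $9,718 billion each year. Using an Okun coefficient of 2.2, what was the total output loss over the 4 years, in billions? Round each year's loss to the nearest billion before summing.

$1,731 billion

Year 2020: gap = -2.2 × (8.8 - 5.28) = -7.744%, loss ≈ 9718 × 7.744/100 ≈ 753.
Year 2021: gap = -2.2 × (6.64 - 5.28) = -2.992%, loss ≈ 9718 × 2.992/100 ≈ 291.
Year 2022: gap = -2.2 × (7.06 - 5.28) = -3.916%, loss ≈ 9718 × 3.916/100 ≈ 381.
Year 2023: gap = -2.2 × (6.71 - 5.28) = -3.146%, loss ≈ 9718 × 3.146/100 ≈ 306.
Total lost output = 753 + 291 + 381 + 306 = 1731 billion.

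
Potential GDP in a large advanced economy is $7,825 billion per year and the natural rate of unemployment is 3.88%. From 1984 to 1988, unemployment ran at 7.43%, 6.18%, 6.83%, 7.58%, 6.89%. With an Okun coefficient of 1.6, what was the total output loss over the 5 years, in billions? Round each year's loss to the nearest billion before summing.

Year 1984: gap = -1.6 × (7.43 - 3.88) = -5.68%, loss ≈ 7825 × 5.68/100 ≈ 444.
Year 1985: gap = -1.6 × (6.18 - 3.88) = -3.68%, loss ≈ 7825 × 3.68/100 ≈ 288.
Year 1986: gap = -1.6 × (6.83 - 3.88) = -4.72%, loss ≈ 7825 × 4.72/100 ≈ 369.
Year 1987: gap = -1.6 × (7.58 - 3.88) = -5.92%, loss ≈ 7825 × 5.92/100 ≈ 463.
Year 1988: gap = -1.6 × (6.89 - 3.88) = -4.816%, loss ≈ 7825 × 4.816/100 ≈ 377.
Total lost output = 444 + 288 + 369 + 463 + 377 = 1941 billion.

$1,941 billion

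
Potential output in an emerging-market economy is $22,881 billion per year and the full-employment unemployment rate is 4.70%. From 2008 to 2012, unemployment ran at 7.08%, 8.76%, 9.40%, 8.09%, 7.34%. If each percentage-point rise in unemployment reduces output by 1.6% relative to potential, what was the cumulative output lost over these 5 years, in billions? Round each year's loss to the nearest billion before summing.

$6,285 billion

Year 2008: gap = -1.6 × (7.08 - 4.7) = -3.808%, loss ≈ 22881 × 3.808/100 ≈ 871.
Year 2009: gap = -1.6 × (8.76 - 4.7) = -6.496%, loss ≈ 22881 × 6.496/100 ≈ 1486.
Year 2010: gap = -1.6 × (9.4 - 4.7) = -7.52%, loss ≈ 22881 × 7.52/100 ≈ 1721.
Year 2011: gap = -1.6 × (8.09 - 4.7) = -5.424%, loss ≈ 22881 × 5.424/100 ≈ 1241.
Year 2012: gap = -1.6 × (7.34 - 4.7) = -4.224%, loss ≈ 22881 × 4.224/100 ≈ 966.
Total lost output = 871 + 1486 + 1721 + 1241 + 966 = 6285 billion.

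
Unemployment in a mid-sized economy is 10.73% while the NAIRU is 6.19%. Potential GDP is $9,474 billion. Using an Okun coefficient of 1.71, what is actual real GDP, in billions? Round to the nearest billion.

$8,738 billion

Unemployment gap = 10.73 - 6.19 = 4.54 points, so the output gap is -1.71 × 4.54 = -7.7634%.
Actual GDP = 9474 × (1 - 7.7634/100) = 9474 × 0.922366 ≈ 8738 billion.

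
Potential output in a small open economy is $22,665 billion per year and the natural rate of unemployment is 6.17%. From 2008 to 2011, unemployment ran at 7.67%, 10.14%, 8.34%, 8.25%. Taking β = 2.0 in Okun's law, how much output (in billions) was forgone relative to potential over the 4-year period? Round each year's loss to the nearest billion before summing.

Year 2008: gap = -2.0 × (7.67 - 6.17) = -3%, loss ≈ 22665 × 3/100 ≈ 680.
Year 2009: gap = -2.0 × (10.14 - 6.17) = -7.94%, loss ≈ 22665 × 7.94/100 ≈ 1800.
Year 2010: gap = -2.0 × (8.34 - 6.17) = -4.34%, loss ≈ 22665 × 4.34/100 ≈ 984.
Year 2011: gap = -2.0 × (8.25 - 6.17) = -4.16%, loss ≈ 22665 × 4.16/100 ≈ 943.
Total lost output = 680 + 1800 + 984 + 943 = 4407 billion.

$4,407 billion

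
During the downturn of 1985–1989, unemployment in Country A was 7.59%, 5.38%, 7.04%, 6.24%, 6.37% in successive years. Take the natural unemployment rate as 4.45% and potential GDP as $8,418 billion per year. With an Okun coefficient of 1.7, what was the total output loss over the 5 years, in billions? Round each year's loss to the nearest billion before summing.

Year 1985: gap = -1.7 × (7.59 - 4.45) = -5.338%, loss ≈ 8418 × 5.338/100 ≈ 449.
Year 1986: gap = -1.7 × (5.38 - 4.45) = -1.581%, loss ≈ 8418 × 1.581/100 ≈ 133.
Year 1987: gap = -1.7 × (7.04 - 4.45) = -4.403%, loss ≈ 8418 × 4.403/100 ≈ 371.
Year 1988: gap = -1.7 × (6.24 - 4.45) = -3.043%, loss ≈ 8418 × 3.043/100 ≈ 256.
Year 1989: gap = -1.7 × (6.37 - 4.45) = -3.264%, loss ≈ 8418 × 3.264/100 ≈ 275.
Total lost output = 449 + 133 + 371 + 256 + 275 = 1484 billion.

$1,484 billion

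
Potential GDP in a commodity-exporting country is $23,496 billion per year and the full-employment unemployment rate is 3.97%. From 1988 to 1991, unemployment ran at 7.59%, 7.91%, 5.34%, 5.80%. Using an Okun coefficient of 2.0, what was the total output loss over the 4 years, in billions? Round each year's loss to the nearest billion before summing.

Year 1988: gap = -2.0 × (7.59 - 3.97) = -7.24%, loss ≈ 23496 × 7.24/100 ≈ 1701.
Year 1989: gap = -2.0 × (7.91 - 3.97) = -7.88%, loss ≈ 23496 × 7.88/100 ≈ 1851.
Year 1990: gap = -2.0 × (5.34 - 3.97) = -2.74%, loss ≈ 23496 × 2.74/100 ≈ 644.
Year 1991: gap = -2.0 × (5.8 - 3.97) = -3.66%, loss ≈ 23496 × 3.66/100 ≈ 860.
Total lost output = 1701 + 1851 + 644 + 860 = 5056 billion.

$5,056 billion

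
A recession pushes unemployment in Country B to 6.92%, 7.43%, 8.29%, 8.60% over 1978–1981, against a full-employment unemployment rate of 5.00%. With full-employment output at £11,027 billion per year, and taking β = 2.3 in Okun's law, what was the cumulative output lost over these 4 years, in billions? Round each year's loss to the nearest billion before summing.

£2,850 billion

Year 1978: gap = -2.3 × (6.92 - 5) = -4.416%, loss ≈ 11027 × 4.416/100 ≈ 487.
Year 1979: gap = -2.3 × (7.43 - 5) = -5.589%, loss ≈ 11027 × 5.589/100 ≈ 616.
Year 1980: gap = -2.3 × (8.29 - 5) = -7.567%, loss ≈ 11027 × 7.567/100 ≈ 834.
Year 1981: gap = -2.3 × (8.6 - 5) = -8.28%, loss ≈ 11027 × 8.28/100 ≈ 913.
Total lost output = 487 + 616 + 834 + 913 = 2850 billion.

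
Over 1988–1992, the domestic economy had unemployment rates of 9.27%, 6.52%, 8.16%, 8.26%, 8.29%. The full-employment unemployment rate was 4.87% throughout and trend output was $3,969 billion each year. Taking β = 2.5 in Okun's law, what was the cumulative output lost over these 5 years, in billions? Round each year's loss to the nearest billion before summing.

$1,602 billion

Year 1988: gap = -2.5 × (9.27 - 4.87) = -11%, loss ≈ 3969 × 11/100 ≈ 437.
Year 1989: gap = -2.5 × (6.52 - 4.87) = -4.125%, loss ≈ 3969 × 4.125/100 ≈ 164.
Year 1990: gap = -2.5 × (8.16 - 4.87) = -8.225%, loss ≈ 3969 × 8.225/100 ≈ 326.
Year 1991: gap = -2.5 × (8.26 - 4.87) = -8.475%, loss ≈ 3969 × 8.475/100 ≈ 336.
Year 1992: gap = -2.5 × (8.29 - 4.87) = -8.55%, loss ≈ 3969 × 8.55/100 ≈ 339.
Total lost output = 437 + 164 + 326 + 336 + 339 = 1602 billion.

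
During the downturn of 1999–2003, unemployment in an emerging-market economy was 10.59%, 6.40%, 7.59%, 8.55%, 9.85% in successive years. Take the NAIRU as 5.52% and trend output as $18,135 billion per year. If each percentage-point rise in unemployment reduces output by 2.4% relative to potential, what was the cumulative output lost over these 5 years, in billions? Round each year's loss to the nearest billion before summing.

$6,695 billion

Year 1999: gap = -2.4 × (10.59 - 5.52) = -12.168%, loss ≈ 18135 × 12.168/100 ≈ 2207.
Year 2000: gap = -2.4 × (6.4 - 5.52) = -2.112%, loss ≈ 18135 × 2.112/100 ≈ 383.
Year 2001: gap = -2.4 × (7.59 - 5.52) = -4.968%, loss ≈ 18135 × 4.968/100 ≈ 901.
Year 2002: gap = -2.4 × (8.55 - 5.52) = -7.272%, loss ≈ 18135 × 7.272/100 ≈ 1319.
Year 2003: gap = -2.4 × (9.85 - 5.52) = -10.392%, loss ≈ 18135 × 10.392/100 ≈ 1885.
Total lost output = 2207 + 383 + 901 + 1319 + 1885 = 6695 billion.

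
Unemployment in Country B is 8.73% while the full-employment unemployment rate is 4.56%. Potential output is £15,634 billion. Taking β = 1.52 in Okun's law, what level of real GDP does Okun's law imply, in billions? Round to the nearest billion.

Unemployment gap = 8.73 - 4.56 = 4.17 points, so the output gap is -1.52 × 4.17 = -6.3384%.
Actual GDP = 15634 × (1 - 6.3384/100) = 15634 × 0.936616 ≈ 14643 billion.

£14,643 billion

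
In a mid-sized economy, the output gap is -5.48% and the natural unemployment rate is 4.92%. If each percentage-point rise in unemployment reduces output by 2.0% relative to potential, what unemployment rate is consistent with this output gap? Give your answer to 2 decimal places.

From Okun's law, u - u* = -(output gap)/β = -(-5.48)/2.0 = 2.74 points.
So u = 4.92 + 2.74 = 7.66%.

7.66%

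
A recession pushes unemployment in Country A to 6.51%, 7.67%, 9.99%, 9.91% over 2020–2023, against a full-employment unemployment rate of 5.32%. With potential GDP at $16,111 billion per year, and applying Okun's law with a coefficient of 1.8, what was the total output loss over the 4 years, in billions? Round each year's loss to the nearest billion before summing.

$3,711 billion

Year 2020: gap = -1.8 × (6.51 - 5.32) = -2.142%, loss ≈ 16111 × 2.142/100 ≈ 345.
Year 2021: gap = -1.8 × (7.67 - 5.32) = -4.23%, loss ≈ 16111 × 4.23/100 ≈ 681.
Year 2022: gap = -1.8 × (9.99 - 5.32) = -8.406%, loss ≈ 16111 × 8.406/100 ≈ 1354.
Year 2023: gap = -1.8 × (9.91 - 5.32) = -8.262%, loss ≈ 16111 × 8.262/100 ≈ 1331.
Total lost output = 345 + 681 + 1354 + 1331 = 3711 billion.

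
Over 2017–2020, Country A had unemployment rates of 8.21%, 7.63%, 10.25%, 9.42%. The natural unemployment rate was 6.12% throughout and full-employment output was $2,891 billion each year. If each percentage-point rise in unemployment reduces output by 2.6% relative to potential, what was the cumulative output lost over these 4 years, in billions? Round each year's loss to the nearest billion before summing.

Year 2017: gap = -2.6 × (8.21 - 6.12) = -5.434%, loss ≈ 2891 × 5.434/100 ≈ 157.
Year 2018: gap = -2.6 × (7.63 - 6.12) = -3.926%, loss ≈ 2891 × 3.926/100 ≈ 114.
Year 2019: gap = -2.6 × (10.25 - 6.12) = -10.738%, loss ≈ 2891 × 10.738/100 ≈ 310.
Year 2020: gap = -2.6 × (9.42 - 6.12) = -8.58%, loss ≈ 2891 × 8.58/100 ≈ 248.
Total lost output = 157 + 114 + 310 + 248 = 829 billion.

$829 billion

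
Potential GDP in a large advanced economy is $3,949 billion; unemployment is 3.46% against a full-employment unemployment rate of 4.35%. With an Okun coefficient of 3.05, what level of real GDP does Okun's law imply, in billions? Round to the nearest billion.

Unemployment gap = 3.46 - 4.35 = -0.89 points, so the output gap is -3.05 × (-0.89) = 2.7145%.
Actual GDP = 3949 × (1 + 2.7145/100) = 3949 × 1.027145 ≈ 4056 billion.

$4,056 billion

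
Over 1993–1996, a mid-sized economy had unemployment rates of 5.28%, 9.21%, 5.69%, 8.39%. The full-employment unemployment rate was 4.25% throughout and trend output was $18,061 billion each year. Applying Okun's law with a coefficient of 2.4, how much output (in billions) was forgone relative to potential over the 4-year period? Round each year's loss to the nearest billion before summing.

$5,015 billion

Year 1993: gap = -2.4 × (5.28 - 4.25) = -2.472%, loss ≈ 18061 × 2.472/100 ≈ 446.
Year 1994: gap = -2.4 × (9.21 - 4.25) = -11.904%, loss ≈ 18061 × 11.904/100 ≈ 2150.
Year 1995: gap = -2.4 × (5.69 - 4.25) = -3.456%, loss ≈ 18061 × 3.456/100 ≈ 624.
Year 1996: gap = -2.4 × (8.39 - 4.25) = -9.936%, loss ≈ 18061 × 9.936/100 ≈ 1795.
Total lost output = 446 + 2150 + 624 + 1795 = 5015 billion.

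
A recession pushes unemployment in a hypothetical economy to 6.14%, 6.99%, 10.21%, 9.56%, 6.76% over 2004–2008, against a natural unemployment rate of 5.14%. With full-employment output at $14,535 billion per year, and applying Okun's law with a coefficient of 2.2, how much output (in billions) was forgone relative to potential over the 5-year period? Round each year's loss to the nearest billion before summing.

$4,464 billion

Year 2004: gap = -2.2 × (6.14 - 5.14) = -2.2%, loss ≈ 14535 × 2.2/100 ≈ 320.
Year 2005: gap = -2.2 × (6.99 - 5.14) = -4.07%, loss ≈ 14535 × 4.07/100 ≈ 592.
Year 2006: gap = -2.2 × (10.21 - 5.14) = -11.154%, loss ≈ 14535 × 11.154/100 ≈ 1621.
Year 2007: gap = -2.2 × (9.56 - 5.14) = -9.724%, loss ≈ 14535 × 9.724/100 ≈ 1413.
Year 2008: gap = -2.2 × (6.76 - 5.14) = -3.564%, loss ≈ 14535 × 3.564/100 ≈ 518.
Total lost output = 320 + 592 + 1621 + 1413 + 518 = 4464 billion.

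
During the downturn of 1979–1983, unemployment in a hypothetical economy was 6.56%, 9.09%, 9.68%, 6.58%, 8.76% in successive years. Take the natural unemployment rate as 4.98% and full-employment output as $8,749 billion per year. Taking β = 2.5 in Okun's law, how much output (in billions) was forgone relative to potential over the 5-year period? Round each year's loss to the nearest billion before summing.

$3,450 billion

Year 1979: gap = -2.5 × (6.56 - 4.98) = -3.95%, loss ≈ 8749 × 3.95/100 ≈ 346.
Year 1980: gap = -2.5 × (9.09 - 4.98) = -10.275%, loss ≈ 8749 × 10.275/100 ≈ 899.
Year 1981: gap = -2.5 × (9.68 - 4.98) = -11.75%, loss ≈ 8749 × 11.75/100 ≈ 1028.
Year 1982: gap = -2.5 × (6.58 - 4.98) = -4%, loss ≈ 8749 × 4/100 ≈ 350.
Year 1983: gap = -2.5 × (8.76 - 4.98) = -9.45%, loss ≈ 8749 × 9.45/100 ≈ 827.
Total lost output = 346 + 899 + 1028 + 350 + 827 = 3450 billion.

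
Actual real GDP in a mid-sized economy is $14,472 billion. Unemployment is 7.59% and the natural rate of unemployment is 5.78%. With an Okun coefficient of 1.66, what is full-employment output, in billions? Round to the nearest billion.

Unemployment gap = 7.59 - 5.78 = 1.81 points, so output gap = -1.66 × 1.81 = -3.0046%.
Since Y = Y* × (1 + gap/100), Y* = 14472/0.969954 ≈ 14920 billion.

$14,920 billion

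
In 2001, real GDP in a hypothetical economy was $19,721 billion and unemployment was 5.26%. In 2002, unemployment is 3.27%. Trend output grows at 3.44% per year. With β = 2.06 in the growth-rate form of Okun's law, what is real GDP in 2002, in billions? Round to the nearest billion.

$21,208 billion

Δu = 3.27 - 5.26 = -1.99 points.
Okun's law (growth form): g_Y = g_Y* - β × Δu = 3.44 - 2.06 × (-1.99) = 3.44 + 4.0994 = 7.5394%.
Real GDP in the next year = 19721 × (1 + 7.5394/100) = 19721 × 1.075394 ≈ 21208 billion.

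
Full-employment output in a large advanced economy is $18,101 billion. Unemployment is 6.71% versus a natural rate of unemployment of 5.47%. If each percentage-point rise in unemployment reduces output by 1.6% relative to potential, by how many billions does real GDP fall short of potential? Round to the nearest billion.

$359 billion

Output gap = -1.6 × (6.71 - 5.47) = -1.6 × 1.24 = -1.984%.
Actual GDP ≈ 18101 × 0.98016 ≈ 17742 billion, so the shortfall is 18101 - 17742 = 359 billion.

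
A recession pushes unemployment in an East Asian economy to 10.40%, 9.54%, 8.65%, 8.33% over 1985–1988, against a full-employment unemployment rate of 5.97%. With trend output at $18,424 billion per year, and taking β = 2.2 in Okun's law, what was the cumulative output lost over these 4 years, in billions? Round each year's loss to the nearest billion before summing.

$5,286 billion

Year 1985: gap = -2.2 × (10.4 - 5.97) = -9.746%, loss ≈ 18424 × 9.746/100 ≈ 1796.
Year 1986: gap = -2.2 × (9.54 - 5.97) = -7.854%, loss ≈ 18424 × 7.854/100 ≈ 1447.
Year 1987: gap = -2.2 × (8.65 - 5.97) = -5.896%, loss ≈ 18424 × 5.896/100 ≈ 1086.
Year 1988: gap = -2.2 × (8.33 - 5.97) = -5.192%, loss ≈ 18424 × 5.192/100 ≈ 957.
Total lost output = 1796 + 1447 + 1086 + 957 = 5286 billion.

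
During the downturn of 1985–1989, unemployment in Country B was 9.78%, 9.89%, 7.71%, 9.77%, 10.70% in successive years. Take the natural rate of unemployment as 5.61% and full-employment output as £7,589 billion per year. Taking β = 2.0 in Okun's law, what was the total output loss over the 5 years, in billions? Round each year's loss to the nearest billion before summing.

£3,006 billion

Year 1985: gap = -2.0 × (9.78 - 5.61) = -8.34%, loss ≈ 7589 × 8.34/100 ≈ 633.
Year 1986: gap = -2.0 × (9.89 - 5.61) = -8.56%, loss ≈ 7589 × 8.56/100 ≈ 650.
Year 1987: gap = -2.0 × (7.71 - 5.61) = -4.2%, loss ≈ 7589 × 4.2/100 ≈ 319.
Year 1988: gap = -2.0 × (9.77 - 5.61) = -8.32%, loss ≈ 7589 × 8.32/100 ≈ 631.
Year 1989: gap = -2.0 × (10.7 - 5.61) = -10.18%, loss ≈ 7589 × 10.18/100 ≈ 773.
Total lost output = 633 + 650 + 319 + 631 + 773 = 3006 billion.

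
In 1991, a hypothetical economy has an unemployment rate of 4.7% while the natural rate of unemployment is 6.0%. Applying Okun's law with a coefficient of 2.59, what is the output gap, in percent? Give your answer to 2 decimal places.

The unemployment gap is 4.7 - 6 = -1.3 percentage points.
Okun's law gives an output gap of -2.59 × (-1.3) = 3.367%, i.e. 3.37% above potential.

3.37%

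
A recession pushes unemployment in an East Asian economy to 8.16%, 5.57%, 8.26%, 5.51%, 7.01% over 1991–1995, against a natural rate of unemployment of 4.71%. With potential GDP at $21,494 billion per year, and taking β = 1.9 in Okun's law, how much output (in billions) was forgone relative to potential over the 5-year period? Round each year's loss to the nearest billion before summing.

Year 1991: gap = -1.9 × (8.16 - 4.71) = -6.555%, loss ≈ 21494 × 6.555/100 ≈ 1409.
Year 1992: gap = -1.9 × (5.57 - 4.71) = -1.634%, loss ≈ 21494 × 1.634/100 ≈ 351.
Year 1993: gap = -1.9 × (8.26 - 4.71) = -6.745%, loss ≈ 21494 × 6.745/100 ≈ 1450.
Year 1994: gap = -1.9 × (5.51 - 4.71) = -1.52%, loss ≈ 21494 × 1.52/100 ≈ 327.
Year 1995: gap = -1.9 × (7.01 - 4.71) = -4.37%, loss ≈ 21494 × 4.37/100 ≈ 939.
Total lost output = 1409 + 351 + 1450 + 327 + 939 = 4476 billion.

$4,476 billion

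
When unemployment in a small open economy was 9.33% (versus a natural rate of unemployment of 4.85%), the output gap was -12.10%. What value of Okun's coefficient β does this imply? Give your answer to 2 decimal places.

Okun's law: output gap = -β × (u - u*).
-12.10 = -β × (9.33 - 4.85) = -β × 4.48, so β = 12.1/4.48 = 2.70.

β ≈ 2.70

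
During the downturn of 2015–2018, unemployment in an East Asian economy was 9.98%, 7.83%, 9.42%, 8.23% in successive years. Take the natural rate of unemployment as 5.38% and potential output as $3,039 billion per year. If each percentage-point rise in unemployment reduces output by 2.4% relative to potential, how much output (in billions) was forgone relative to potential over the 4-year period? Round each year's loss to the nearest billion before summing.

Year 2015: gap = -2.4 × (9.98 - 5.38) = -11.04%, loss ≈ 3039 × 11.04/100 ≈ 336.
Year 2016: gap = -2.4 × (7.83 - 5.38) = -5.88%, loss ≈ 3039 × 5.88/100 ≈ 179.
Year 2017: gap = -2.4 × (9.42 - 5.38) = -9.696%, loss ≈ 3039 × 9.696/100 ≈ 295.
Year 2018: gap = -2.4 × (8.23 - 5.38) = -6.84%, loss ≈ 3039 × 6.84/100 ≈ 208.
Total lost output = 336 + 179 + 295 + 208 = 1018 billion.

$1,018 billion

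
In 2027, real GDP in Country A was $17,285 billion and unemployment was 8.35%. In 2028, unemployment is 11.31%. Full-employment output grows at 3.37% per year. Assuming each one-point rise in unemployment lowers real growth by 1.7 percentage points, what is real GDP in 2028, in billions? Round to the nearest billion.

$16,998 billion

Δu = 11.31 - 8.35 = 2.96 points.
Okun's law (growth form): g_Y = g_Y* - β × Δu = 3.37 - 1.7 × (2.96) = 3.37 - 5.032 = -1.662%.
Real GDP in the next year = 17285 × (1 - 1.662/100) = 17285 × 0.98338 ≈ 16998 billion.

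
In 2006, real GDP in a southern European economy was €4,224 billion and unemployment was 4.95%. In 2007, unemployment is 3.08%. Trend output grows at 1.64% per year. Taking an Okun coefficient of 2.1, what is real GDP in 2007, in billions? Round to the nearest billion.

€4,459 billion

Δu = 3.08 - 4.95 = -1.87 points.
Okun's law (growth form): g_Y = g_Y* - β × Δu = 1.64 - 2.1 × (-1.87) = 1.64 + 3.927 = 5.567%.
Real GDP in the next year = 4224 × (1 + 5.567/100) = 4224 × 1.05567 ≈ 4459 billion.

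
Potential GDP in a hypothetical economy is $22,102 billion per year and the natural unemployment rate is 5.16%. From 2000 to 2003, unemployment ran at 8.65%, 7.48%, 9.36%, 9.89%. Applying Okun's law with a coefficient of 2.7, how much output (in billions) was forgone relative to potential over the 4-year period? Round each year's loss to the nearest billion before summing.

$8,796 billion

Year 2000: gap = -2.7 × (8.65 - 5.16) = -9.423%, loss ≈ 22102 × 9.423/100 ≈ 2083.
Year 2001: gap = -2.7 × (7.48 - 5.16) = -6.264%, loss ≈ 22102 × 6.264/100 ≈ 1384.
Year 2002: gap = -2.7 × (9.36 - 5.16) = -11.34%, loss ≈ 22102 × 11.34/100 ≈ 2506.
Year 2003: gap = -2.7 × (9.89 - 5.16) = -12.771%, loss ≈ 22102 × 12.771/100 ≈ 2823.
Total lost output = 2083 + 1384 + 2506 + 2823 = 8796 billion.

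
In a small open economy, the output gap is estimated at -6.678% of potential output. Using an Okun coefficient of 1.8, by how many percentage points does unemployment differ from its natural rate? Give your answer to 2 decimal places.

3.71 percentage points

Okun's law: output gap = -β × (u - u*), so u - u* = -(output gap)/β.
u - u* = -(-6.678)/1.8 = 3.71 percentage points.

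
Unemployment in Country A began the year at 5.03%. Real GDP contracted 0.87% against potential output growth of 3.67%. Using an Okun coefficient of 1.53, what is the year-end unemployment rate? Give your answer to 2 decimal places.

Growth-rate Okun's law: g_Y = g_Y* - β × Δu, so Δu = (g_Y* - g_Y)/β.
Δu = (3.67 + 0.87)/1.53 = 4.54/1.53 = 2.97 percentage points.
Year-end unemployment = 5.03 + 2.97 = 8.00%.

8.00%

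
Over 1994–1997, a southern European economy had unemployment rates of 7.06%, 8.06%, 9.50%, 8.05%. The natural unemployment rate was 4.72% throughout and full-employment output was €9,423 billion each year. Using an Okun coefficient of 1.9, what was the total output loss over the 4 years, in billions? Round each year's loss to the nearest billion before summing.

Year 1994: gap = -1.9 × (7.06 - 4.72) = -4.446%, loss ≈ 9423 × 4.446/100 ≈ 419.
Year 1995: gap = -1.9 × (8.06 - 4.72) = -6.346%, loss ≈ 9423 × 6.346/100 ≈ 598.
Year 1996: gap = -1.9 × (9.5 - 4.72) = -9.082%, loss ≈ 9423 × 9.082/100 ≈ 856.
Year 1997: gap = -1.9 × (8.05 - 4.72) = -6.327%, loss ≈ 9423 × 6.327/100 ≈ 596.
Total lost output = 419 + 598 + 856 + 596 = 2469 billion.

€2,469 billion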